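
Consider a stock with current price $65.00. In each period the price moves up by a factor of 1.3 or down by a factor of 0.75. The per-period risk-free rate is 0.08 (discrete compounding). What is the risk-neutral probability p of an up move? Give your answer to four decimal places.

Risk-neutral probability p = (1 + 0.08 − 0.75)/(1.3 − 0.75) = 0.3300/0.5500 = 0.6000

p = 0.6000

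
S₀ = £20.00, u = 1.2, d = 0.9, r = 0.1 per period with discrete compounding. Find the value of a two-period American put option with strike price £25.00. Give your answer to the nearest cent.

Risk-neutral probability p = (1 + 0.1 − 0.9)/(1.2 − 0.9) = 0.2000/0.3000 = 0.6667
Terminal stock prices: S_uu = 28.8, S_ud = 21.6, S_dd = 16.2
Terminal payoffs (K − S): max(-3.8, 0) = 0, max(3.4, 0) = 3.4, max(8.8, 0) = 8.8
Node u (S = 24): continuation = 1/1.1·[0.6667·0.0000 + 0.3333·3.4000] = 1.0303; exercise value = 1.0000 ≤ continuation, so V_u = 1.0303
Node d (S = 18): continuation = 1/1.1·[0.6667·3.4000 + 0.3333·8.8000] = 4.7273; exercise value = 7.0000 > continuation, so V_d = 7.0000 (exercise)
Node 0 (S = 20): continuation = 1/1.1·[0.6667·1.0303 + 0.3333·7.0000] = 2.7456; exercise value = 5.0000 > continuation, so V_0 = 5.0000 (exercise)

£5.00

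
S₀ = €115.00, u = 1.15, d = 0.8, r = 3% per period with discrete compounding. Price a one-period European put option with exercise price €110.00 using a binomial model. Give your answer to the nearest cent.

Risk-neutral probability p = (1 + 0.03 − 0.8)/(1.15 − 0.8) = 0.2300/0.3500 = 0.6571
Terminal stock prices: S_u = 132.2, S_d = 92
Terminal payoffs (K − S): max(-22.25, 0) = 0, max(18, 0) = 18
Node 0 (S = 115): V_0 = 1/1.03·[0.6571·0.0000 + 0.3429·18.0000] = 5.9917

€5.99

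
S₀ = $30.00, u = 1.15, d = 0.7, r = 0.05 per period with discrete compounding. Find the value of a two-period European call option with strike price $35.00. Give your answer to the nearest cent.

Risk-neutral probability p = (1 + 0.05 − 0.7)/(1.15 − 0.7) = 0.3500/0.4500 = 0.7778
Terminal stock prices: S_uu = 39.67, S_ud = 24.15, S_dd = 14.7
Terminal payoffs (S − K): max(4.675, 0) = 4.675, max(-10.85, 0) = 0, max(-20.3, 0) = 0
Node u (S = 34.5): V_u = 1/1.05·[0.7778·4.6750 + 0.2222·0.0000] = 3.4630
Node d (S = 21): V_d = 1/1.05·[0.7778·0.0000 + 0.2222·0.0000] = 0.0000
Node 0 (S = 30): V_0 = 1/1.05·[0.7778·3.4630 + 0.2222·0.0000] = 2.5652

$2.57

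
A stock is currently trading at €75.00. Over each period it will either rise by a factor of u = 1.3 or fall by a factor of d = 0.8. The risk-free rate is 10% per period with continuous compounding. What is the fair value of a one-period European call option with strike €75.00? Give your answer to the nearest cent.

Risk-neutral probability p = (e^0.1 − 0.8)/(1.3 − 0.8) = 0.3052/0.5000 = 0.6103
Terminal stock prices: S_u = 97.5, S_d = 60
Terminal payoffs (S − K): max(22.5, 0) = 22.5, max(-15, 0) = 0
Node 0 (S = 75): V_0 = e^(−0.1)·[0.6103·22.5000 + 0.3897·0.0000] = 12.4259

€12.43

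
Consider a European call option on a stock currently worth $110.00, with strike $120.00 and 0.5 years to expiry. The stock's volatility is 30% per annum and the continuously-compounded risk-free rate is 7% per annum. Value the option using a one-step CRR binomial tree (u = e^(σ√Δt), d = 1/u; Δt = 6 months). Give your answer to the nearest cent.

CRR parameters: u = e^(σ√Δt) = e^(0.3·√0.5) = 1.2363, d = 1/u = 0.8089
Per-period rate: rΔt = 0.07·0.5 = 0.035, so R = e^0.035 = 1.0356
Risk-neutral probability p = (e^0.035 − 0.8089)/(1.2363 − 0.8089) = 0.2268/0.4275 = 0.5305
Terminal stock prices: S_u = 136, S_d = 88.97
Terminal payoffs (S − K): max(15.99, 0) = 15.99, max(-31.03, 0) = 0
Node 0 (S = 110): V_0 = e^(−0.035)·[0.5305·15.9942 + 0.4695·0.0000] = 8.1930

$8.19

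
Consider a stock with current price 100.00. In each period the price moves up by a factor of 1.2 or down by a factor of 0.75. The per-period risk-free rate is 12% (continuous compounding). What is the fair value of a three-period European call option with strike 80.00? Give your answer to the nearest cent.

Risk-neutral probability p = (e^0.12 − 0.75)/(1.2 − 0.75) = 0.3775/0.4500 = 0.8389
Terminal stock prices: S_uuu = 172.8, S_uud = 108, S_udd = 67.5, S_ddd = 42.19
Terminal payoffs (S − K): max(92.8, 0) = 92.8, max(28, 0) = 28, max(-12.5, 0) = 0, max(-37.81, 0) = 0
Node uu (S = 144): V_uu = e^(−0.12)·[0.8389·92.8000 + 0.1611·28.0000] = 73.0464
Node ud (S = 90): V_ud = e^(−0.12)·[0.8389·28.0000 + 0.1611·0.0000] = 20.8326
Node dd (S = 56.25): V_dd = e^(−0.12)·[0.8389·0.0000 + 0.1611·0.0000] = 0.0000
Node u (S = 120): V_u = e^(−0.12)·[0.8389·73.0464 + 0.1611·20.8326] = 57.3250
Node d (S = 75): V_d = e^(−0.12)·[0.8389·20.8326 + 0.1611·0.0000] = 15.4999
Node 0 (S = 100): V_0 = e^(−0.12)·[0.8389·57.3250 + 0.1611·15.4999] = 44.8660

44.87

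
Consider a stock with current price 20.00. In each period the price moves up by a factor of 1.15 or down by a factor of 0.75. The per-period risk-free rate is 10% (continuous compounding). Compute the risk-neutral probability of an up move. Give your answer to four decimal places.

p = 0.8879

Risk-neutral probability p = (e^0.1 − 0.75)/(1.15 − 0.75) = 0.3552/0.4000 = 0.8879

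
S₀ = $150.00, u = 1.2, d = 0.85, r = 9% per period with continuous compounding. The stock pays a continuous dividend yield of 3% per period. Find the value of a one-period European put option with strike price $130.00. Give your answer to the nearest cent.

Per-period risk-free factor R = e^0.09 = 1.0942; dividend-adjusted growth = e^(0.09−0.03) = 1.0618.
Risk-neutral probability p = (1.0618 − 0.85)/(1.2 − 0.85) = 0.2118/0.3500 = 0.6052
Terminal stock prices: S_u = 180, S_d = 127.5
Terminal payoffs (K − S): max(-50, 0) = 0, max(2.5, 0) = 2.5
Node 0 (S = 150): V_0 = e^(−0.09)·[0.6052·0.0000 + 0.3948·2.5000] = 0.9019

$0.90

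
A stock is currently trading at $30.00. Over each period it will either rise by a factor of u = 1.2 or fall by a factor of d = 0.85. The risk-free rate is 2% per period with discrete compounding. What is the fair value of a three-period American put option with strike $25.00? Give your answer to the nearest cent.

Risk-neutral probability p = (1 + 0.02 − 0.85)/(1.2 − 0.85) = 0.1700/0.3500 = 0.4857
Terminal stock prices: S_uuu = 51.84, S_uud = 36.72, S_udd = 26.01, S_ddd = 18.42
Terminal payoffs (K − S): max(-26.84, 0) = 0, max(-11.72, 0) = 0, max(-1.01, 0) = 0, max(6.576, 0) = 6.576
Node uu (S = 43.2): continuation = 1/1.02·[0.4857·0.0000 + 0.5143·0.0000] = 0.0000; exercise value = 0.0000 ≤ continuation, so V_uu = 0.0000
Node ud (S = 30.6): continuation = 1/1.02·[0.4857·0.0000 + 0.5143·0.0000] = 0.0000; exercise value = 0.0000 ≤ continuation, so V_ud = 0.0000
Node dd (S = 21.67): continuation = 1/1.02·[0.4857·0.0000 + 0.5143·6.5763] = 3.3158; exercise value = 3.3250 > continuation, so V_dd = 3.3250 (exercise)
Node u (S = 36): continuation = 1/1.02·[0.4857·0.0000 + 0.5143·0.0000] = 0.0000; exercise value = 0.0000 ≤ continuation, so V_u = 0.0000
Node d (S = 25.5): continuation = 1/1.02·[0.4857·0.0000 + 0.5143·3.3250] = 1.6765; exercise value = 0.0000 ≤ continuation, so V_d = 1.6765
Node 0 (S = 30): continuation = 1/1.02·[0.4857·0.0000 + 0.5143·1.6765] = 0.8453; exercise value = 0.0000 ≤ continuation, so V_0 = 0.8453

$0.85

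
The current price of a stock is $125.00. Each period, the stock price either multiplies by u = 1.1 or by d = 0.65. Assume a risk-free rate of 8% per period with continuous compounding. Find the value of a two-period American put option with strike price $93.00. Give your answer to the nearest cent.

Risk-neutral probability p = (e^0.08 − 0.65)/(1.1 − 0.65) = 0.4333/0.4500 = 0.9629
Terminal stock prices: S_uu = 151.3, S_ud = 89.38, S_dd = 52.81
Terminal payoffs (K − S): max(-58.25, 0) = 0, max(3.625, 0) = 3.625, max(40.19, 0) = 40.19
Node u (S = 137.5): continuation = e^(−0.08)·[0.9629·0.0000 + 0.0371·3.6250] = 0.1243; exercise value = 0.0000 ≤ continuation, so V_u = 0.1243
Node d (S = 81.25): continuation = e^(−0.08)·[0.9629·3.6250 + 0.0371·40.1875] = 4.5998; exercise value = 11.7500 > continuation, so V_d = 11.7500 (exercise)
Node 0 (S = 125): continuation = e^(−0.08)·[0.9629·0.1243 + 0.0371·11.7500] = 0.5133; exercise value = 0.0000 ≤ continuation, so V_0 = 0.5133

$0.51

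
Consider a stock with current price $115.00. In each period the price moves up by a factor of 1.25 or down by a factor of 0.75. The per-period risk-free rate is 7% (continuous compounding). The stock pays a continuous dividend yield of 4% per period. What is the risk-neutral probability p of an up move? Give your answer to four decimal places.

Per-period risk-free factor R = e^0.07 = 1.0725; dividend-adjusted growth = e^(0.07−0.04) = 1.0305.
Risk-neutral probability p = (1.0305 − 0.75)/(1.25 − 0.75) = 0.2805/0.5000 = 0.5609

p = 0.5609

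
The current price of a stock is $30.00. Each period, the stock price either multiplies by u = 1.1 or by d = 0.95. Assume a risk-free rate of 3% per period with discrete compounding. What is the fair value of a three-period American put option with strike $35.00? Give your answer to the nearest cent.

$5.00

Risk-neutral probability p = (1 + 0.03 − 0.95)/(1.1 − 0.95) = 0.0800/0.1500 = 0.5333
Terminal stock prices: S_uuu = 39.93, S_uud = 34.48, S_udd = 29.78, S_ddd = 25.72
Terminal payoffs (K − S): max(-4.93, 0) = 0, max(0.515, 0) = 0.515, max(5.218, 0) = 5.218, max(9.279, 0) = 9.279
Node uu (S = 36.3): continuation = 1/1.03·[0.5333·0.0000 + 0.4667·0.5150] = 0.2333; exercise value = 0.0000 ≤ continuation, so V_uu = 0.2333
Node ud (S = 31.35): continuation = 1/1.03·[0.5333·0.5150 + 0.4667·5.2175] = 2.6306; exercise value = 3.6500 > continuation, so V_ud = 3.6500 (exercise)
Node dd (S = 27.07): continuation = 1/1.03·[0.5333·5.2175 + 0.4667·9.2788] = 6.9056; exercise value = 7.9250 > continuation, so V_dd = 7.9250 (exercise)
Node u (S = 33): continuation = 1/1.03·[0.5333·0.2333 + 0.4667·3.6500] = 1.7745; exercise value = 2.0000 > continuation, so V_u = 2.0000 (exercise)
Node d (S = 28.5): continuation = 1/1.03·[0.5333·3.6500 + 0.4667·7.9250] = 5.4806; exercise value = 6.5000 > continuation, so V_d = 6.5000 (exercise)
Node 0 (S = 30): continuation = 1/1.03·[0.5333·2.0000 + 0.4667·6.5000] = 3.9806; exercise value = 5.0000 > continuation, so V_0 = 5.0000 (exercise)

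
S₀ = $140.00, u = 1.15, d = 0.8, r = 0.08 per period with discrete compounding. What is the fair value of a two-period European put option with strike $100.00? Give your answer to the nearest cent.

$0.36

Risk-neutral probability p = (1 + 0.08 − 0.8)/(1.15 − 0.8) = 0.2800/0.3500 = 0.8000
Terminal stock prices: S_uu = 185.1, S_ud = 128.8, S_dd = 89.6
Terminal payoffs (K − S): max(-85.15, 0) = 0, max(-28.8, 0) = 0, max(10.4, 0) = 10.4
Node u (S = 161): V_u = 1/1.08·[0.8000·0.0000 + 0.2000·0.0000] = 0.0000
Node d (S = 112): V_d = 1/1.08·[0.8000·0.0000 + 0.2000·10.4000] = 1.9259
Node 0 (S = 140): V_0 = 1/1.08·[0.8000·0.0000 + 0.2000·1.9259] = 0.3567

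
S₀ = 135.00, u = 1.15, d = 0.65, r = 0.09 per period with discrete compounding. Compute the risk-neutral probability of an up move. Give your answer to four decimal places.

p = 0.8800

Risk-neutral probability p = (1 + 0.09 − 0.65)/(1.15 − 0.65) = 0.4400/0.5000 = 0.8800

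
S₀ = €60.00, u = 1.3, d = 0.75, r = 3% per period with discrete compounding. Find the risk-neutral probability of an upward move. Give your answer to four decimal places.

Risk-neutral probability p = (1 + 0.03 − 0.75)/(1.3 − 0.75) = 0.2800/0.5500 = 0.5091

p = 0.5091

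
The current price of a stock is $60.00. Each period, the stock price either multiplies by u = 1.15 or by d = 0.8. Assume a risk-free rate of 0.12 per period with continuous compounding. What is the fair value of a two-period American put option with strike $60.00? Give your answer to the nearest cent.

$0.91

Risk-neutral probability p = (e^0.12 − 0.8)/(1.15 − 0.8) = 0.3275/0.3500 = 0.9357
Terminal stock prices: S_uu = 79.35, S_ud = 55.2, S_dd = 38.4
Terminal payoffs (K − S): max(-19.35, 0) = 0, max(4.8, 0) = 4.8, max(21.6, 0) = 21.6
Node u (S = 69): continuation = e^(−0.12)·[0.9357·0.0000 + 0.0643·4.8000] = 0.2737; exercise value = 0.0000 ≤ continuation, so V_u = 0.2737
Node d (S = 48): continuation = e^(−0.12)·[0.9357·4.8000 + 0.0643·21.6000] = 5.2152; exercise value = 12.0000 > continuation, so V_d = 12.0000 (exercise)
Node 0 (S = 60): continuation = e^(−0.12)·[0.9357·0.2737 + 0.0643·12.0000] = 0.9114; exercise value = 0.0000 ≤ continuation, so V_0 = 0.9114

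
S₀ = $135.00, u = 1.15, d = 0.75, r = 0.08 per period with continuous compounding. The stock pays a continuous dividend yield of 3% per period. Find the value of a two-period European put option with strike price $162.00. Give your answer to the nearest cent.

Per-period risk-free factor R = e^0.08 = 1.0833; dividend-adjusted growth = e^(0.08−0.03) = 1.0513.
Risk-neutral probability p = (1.0513 − 0.75)/(1.15 − 0.75) = 0.3013/0.4000 = 0.7532
Terminal stock prices: S_uu = 178.5, S_ud = 116.4, S_dd = 75.94
Terminal payoffs (K − S): max(-16.54, 0) = 0, max(45.56, 0) = 45.56, max(86.06, 0) = 86.06
Node u (S = 155.2): V_u = e^(−0.08)·[0.7532·0.0000 + 0.2468·45.5625] = 10.3812
Node d (S = 101.2): V_d = e^(−0.08)·[0.7532·45.5625 + 0.2468·86.0625] = 51.2872
Node 0 (S = 135): V_0 = e^(−0.08)·[0.7532·10.3812 + 0.2468·51.2872] = 18.9033

$18.90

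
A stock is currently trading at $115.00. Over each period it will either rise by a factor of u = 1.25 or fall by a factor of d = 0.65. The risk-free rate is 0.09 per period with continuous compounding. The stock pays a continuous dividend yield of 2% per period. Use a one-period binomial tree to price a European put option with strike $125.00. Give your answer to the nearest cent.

Per-period risk-free factor R = e^0.09 = 1.0942; dividend-adjusted growth = e^(0.09−0.02) = 1.0725.
Risk-neutral probability p = (1.0725 − 0.65)/(1.25 − 0.65) = 0.4225/0.6000 = 0.7042
Terminal stock prices: S_u = 143.8, S_d = 74.75
Terminal payoffs (K − S): max(-18.75, 0) = 0, max(50.25, 0) = 50.25
Node 0 (S = 115): V_0 = e^(−0.09)·[0.7042·0.0000 + 0.2958·50.2500] = 13.5855

$13.59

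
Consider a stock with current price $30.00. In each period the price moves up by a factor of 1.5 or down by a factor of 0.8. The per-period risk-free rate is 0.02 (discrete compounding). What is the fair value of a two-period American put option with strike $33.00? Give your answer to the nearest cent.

Risk-neutral probability p = (1 + 0.02 − 0.8)/(1.5 − 0.8) = 0.2200/0.7000 = 0.3143
Terminal stock prices: S_uu = 67.5, S_ud = 36, S_dd = 19.2
Terminal payoffs (K − S): max(-34.5, 0) = 0, max(-3, 0) = 0, max(13.8, 0) = 13.8
Node u (S = 45): continuation = 1/1.02·[0.3143·0.0000 + 0.6857·0.0000] = 0.0000; exercise value = 0.0000 ≤ continuation, so V_u = 0.0000
Node d (S = 24): continuation = 1/1.02·[0.3143·0.0000 + 0.6857·13.8000] = 9.2773; exercise value = 9.0000 ≤ continuation, so V_d = 9.2773
Node 0 (S = 30): continuation = 1/1.02·[0.3143·0.0000 + 0.6857·9.2773] = 6.2368; exercise value = 3.0000 ≤ continuation, so V_0 = 6.2368

$6.24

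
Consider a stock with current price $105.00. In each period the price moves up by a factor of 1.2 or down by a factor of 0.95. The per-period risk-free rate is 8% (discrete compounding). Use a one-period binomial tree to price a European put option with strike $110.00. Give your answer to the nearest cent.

Risk-neutral probability p = (1 + 0.08 − 0.95)/(1.2 − 0.95) = 0.1300/0.2500 = 0.5200
Terminal stock prices: S_u = 126, S_d = 99.75
Terminal payoffs (K − S): max(-16, 0) = 0, max(10.25, 0) = 10.25
Node 0 (S = 105): V_0 = 1/1.08·[0.5200·0.0000 + 0.4800·10.2500] = 4.5556

$4.56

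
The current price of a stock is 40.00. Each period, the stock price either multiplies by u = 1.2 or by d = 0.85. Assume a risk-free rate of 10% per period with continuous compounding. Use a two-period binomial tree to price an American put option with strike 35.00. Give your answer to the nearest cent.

Risk-neutral probability p = (e^0.1 − 0.85)/(1.2 − 0.85) = 0.2552/0.3500 = 0.7291
Terminal stock prices: S_uu = 57.6, S_ud = 40.8, S_dd = 28.9
Terminal payoffs (K − S): max(-22.6, 0) = 0, max(-5.8, 0) = 0, max(6.1, 0) = 6.1
Node u (S = 48): continuation = e^(−0.1)·[0.7291·0.0000 + 0.2709·0.0000] = 0.0000; exercise value = 0.0000 ≤ continuation, so V_u = 0.0000
Node d (S = 34): continuation = e^(−0.1)·[0.7291·0.0000 + 0.2709·6.1000] = 1.4955; exercise value = 1.0000 ≤ continuation, so V_d = 1.4955
Node 0 (S = 40): continuation = e^(−0.1)·[0.7291·0.0000 + 0.2709·1.4955] = 0.3666; exercise value = 0.0000 ≤ continuation, so V_0 = 0.3666

0.37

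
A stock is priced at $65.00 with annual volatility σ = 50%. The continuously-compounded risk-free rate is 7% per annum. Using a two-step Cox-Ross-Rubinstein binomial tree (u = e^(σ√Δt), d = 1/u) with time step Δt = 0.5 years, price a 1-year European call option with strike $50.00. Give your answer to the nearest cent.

$23.23

CRR parameters: u = e^(σ√Δt) = e^(0.5·√0.5) = 1.4241, d = 1/u = 0.7022
Per-period rate: rΔt = 0.07·0.5 = 0.035, so R = e^0.035 = 1.0356
Risk-neutral probability p = (e^0.035 − 0.7022)/(1.4241 − 0.7022) = 0.3334/0.7219 = 0.4619
Terminal stock prices: S_uu = 131.8, S_ud = 65, S_dd = 32.05
Terminal payoffs (S − K): max(81.83, 0) = 81.83, max(15, 0) = 15, max(-17.95, 0) = 0
Node u (S = 92.57): V_u = e^(−0.035)·[0.4619·81.8275 + 0.5381·15.0000] = 44.2875
Node d (S = 45.64): V_d = e^(−0.035)·[0.4619·15.0000 + 0.5381·0.0000] = 6.6896
Node 0 (S = 65): V_0 = e^(−0.035)·[0.4619·44.2875 + 0.5381·6.6896] = 23.2272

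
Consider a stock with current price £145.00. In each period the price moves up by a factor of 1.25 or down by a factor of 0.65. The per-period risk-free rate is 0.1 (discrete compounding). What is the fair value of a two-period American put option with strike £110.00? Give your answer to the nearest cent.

£3.58

Risk-neutral probability p = (1 + 0.1 − 0.65)/(1.25 − 0.65) = 0.4500/0.6000 = 0.7500
Terminal stock prices: S_uu = 226.6, S_ud = 117.8, S_dd = 61.26
Terminal payoffs (K − S): max(-116.6, 0) = 0, max(-7.812, 0) = 0, max(48.74, 0) = 48.74
Node u (S = 181.2): continuation = 1/1.1·[0.7500·0.0000 + 0.2500·0.0000] = 0.0000; exercise value = 0.0000 ≤ continuation, so V_u = 0.0000
Node d (S = 94.25): continuation = 1/1.1·[0.7500·0.0000 + 0.2500·48.7375] = 11.0767; exercise value = 15.7500 > continuation, so V_d = 15.7500 (exercise)
Node 0 (S = 145): continuation = 1/1.1·[0.7500·0.0000 + 0.2500·15.7500] = 3.5795; exercise value = 0.0000 ≤ continuation, so V_0 = 3.5795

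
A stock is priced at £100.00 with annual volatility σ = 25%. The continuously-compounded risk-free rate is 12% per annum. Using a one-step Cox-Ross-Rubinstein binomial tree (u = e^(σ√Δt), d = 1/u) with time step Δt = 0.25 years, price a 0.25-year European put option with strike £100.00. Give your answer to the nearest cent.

CRR parameters: u = e^(σ√Δt) = e^(0.25·√0.25) = 1.1331, d = 1/u = 0.8825
Per-period rate: rΔt = 0.12·0.25 = 0.03, so R = e^0.03 = 1.0305
Risk-neutral probability p = (e^0.03 − 0.8825)/(1.1331 − 0.8825) = 0.1480/0.2507 = 0.5903
Terminal stock prices: S_u = 113.3, S_d = 88.25
Terminal payoffs (K − S): max(-13.31, 0) = 0, max(11.75, 0) = 11.75
Node 0 (S = 100): V_0 = e^(−0.03)·[0.5903·0.0000 + 0.4097·11.7503] = 4.6719

£4.67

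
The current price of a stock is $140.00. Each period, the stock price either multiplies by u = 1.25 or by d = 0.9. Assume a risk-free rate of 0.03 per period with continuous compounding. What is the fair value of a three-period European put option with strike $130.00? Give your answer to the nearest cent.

Risk-neutral probability p = (e^0.03 − 0.9)/(1.25 − 0.9) = 0.1305/0.3500 = 0.3727
Terminal stock prices: S_uuu = 273.4, S_uud = 196.9, S_udd = 141.8, S_ddd = 102.1
Terminal payoffs (K − S): max(-143.4, 0) = 0, max(-66.88, 0) = 0, max(-11.75, 0) = 0, max(27.94, 0) = 27.94
Node uu (S = 218.8): V_uu = e^(−0.03)·[0.3727·0.0000 + 0.6273·0.0000] = 0.0000
Node ud (S = 157.5): V_ud = e^(−0.03)·[0.3727·0.0000 + 0.6273·0.0000] = 0.0000
Node dd (S = 113.4): V_dd = e^(−0.03)·[0.3727·0.0000 + 0.6273·27.9400] = 17.0080
Node u (S = 175): V_u = e^(−0.03)·[0.3727·0.0000 + 0.6273·0.0000] = 0.0000
Node d (S = 126): V_d = e^(−0.03)·[0.3727·0.0000 + 0.6273·17.0080] = 10.3534
Node 0 (S = 140): V_0 = e^(−0.03)·[0.3727·0.0000 + 0.6273·10.3534] = 6.3024

$6.30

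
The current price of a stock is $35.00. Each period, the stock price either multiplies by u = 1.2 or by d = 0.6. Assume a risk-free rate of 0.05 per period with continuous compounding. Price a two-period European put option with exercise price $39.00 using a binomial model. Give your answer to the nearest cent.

Risk-neutral probability p = (e^0.05 − 0.6)/(1.2 − 0.6) = 0.4513/0.6000 = 0.7521
Terminal stock prices: S_uu = 50.4, S_ud = 25.2, S_dd = 12.6
Terminal payoffs (K − S): max(-11.4, 0) = 0, max(13.8, 0) = 13.8, max(26.4, 0) = 26.4
Node u (S = 42): V_u = e^(−0.05)·[0.7521·0.0000 + 0.2479·13.8000] = 3.2539
Node d (S = 21): V_d = e^(−0.05)·[0.7521·13.8000 + 0.2479·26.4000] = 16.0979
Node 0 (S = 35): V_0 = e^(−0.05)·[0.7521·3.2539 + 0.2479·16.0979] = 6.1238

$6.12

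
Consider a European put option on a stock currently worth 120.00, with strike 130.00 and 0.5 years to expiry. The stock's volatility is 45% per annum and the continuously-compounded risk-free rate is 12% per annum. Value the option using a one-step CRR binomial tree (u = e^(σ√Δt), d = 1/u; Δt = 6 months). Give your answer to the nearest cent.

CRR parameters: u = e^(σ√Δt) = e^(0.45·√0.5) = 1.3746, d = 1/u = 0.7275
Per-period rate: rΔt = 0.12·0.5 = 0.06, so R = e^0.06 = 1.0618
Risk-neutral probability p = (e^0.06 − 0.7275)/(1.3746 − 0.7275) = 0.3344/0.6472 = 0.5167
Terminal stock prices: S_u = 165, S_d = 87.3
Terminal payoffs (K − S): max(-34.96, 0) = 0, max(42.7, 0) = 42.7
Node 0 (S = 120): V_0 = e^(−0.06)·[0.5167·0.0000 + 0.4833·42.7050] = 19.4389

19.44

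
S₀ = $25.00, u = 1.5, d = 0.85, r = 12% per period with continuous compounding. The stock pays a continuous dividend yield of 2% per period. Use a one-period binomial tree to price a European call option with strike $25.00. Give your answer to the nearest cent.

Per-period risk-free factor R = e^0.12 = 1.1275; dividend-adjusted growth = e^(0.12−0.02) = 1.1052.
Risk-neutral probability p = (1.1052 − 0.85)/(1.5 − 0.85) = 0.2552/0.6500 = 0.3926
Terminal stock prices: S_u = 37.5, S_d = 21.25
Terminal payoffs (S − K): max(12.5, 0) = 12.5, max(-3.75, 0) = 0
Node 0 (S = 25): V_0 = e^(−0.12)·[0.3926·12.5000 + 0.6074·0.0000] = 4.3522

$4.35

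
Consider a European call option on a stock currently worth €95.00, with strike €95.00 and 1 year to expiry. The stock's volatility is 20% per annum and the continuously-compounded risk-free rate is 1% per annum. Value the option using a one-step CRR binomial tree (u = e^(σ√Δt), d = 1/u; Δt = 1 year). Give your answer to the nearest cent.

€9.89

CRR parameters: u = e^(σ√Δt) = e^(0.2·√1) = 1.2214, d = 1/u = 0.8187
Per-period rate: rΔt = 0.01·1 = 0.01, so R = e^0.01 = 1.0101
Risk-neutral probability p = (e^0.01 − 0.8187)/(1.2214 − 0.8187) = 0.1913/0.4027 = 0.4751
Terminal stock prices: S_u = 116, S_d = 77.78
Terminal payoffs (S − K): max(21.03, 0) = 21.03, max(-17.22, 0) = 0
Node 0 (S = 95): V_0 = e^(−0.01)·[0.4751·21.0333 + 0.5249·0.0000] = 9.8940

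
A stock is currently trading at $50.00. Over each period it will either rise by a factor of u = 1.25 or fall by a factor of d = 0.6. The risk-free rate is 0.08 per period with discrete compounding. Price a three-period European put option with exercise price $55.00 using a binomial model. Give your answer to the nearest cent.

Risk-neutral probability p = (1 + 0.08 − 0.6)/(1.25 − 0.6) = 0.4800/0.6500 = 0.7385
Terminal stock prices: S_uuu = 97.66, S_uud = 46.88, S_udd = 22.5, S_ddd = 10.8
Terminal payoffs (K − S): max(-42.66, 0) = 0, max(8.125, 0) = 8.125, max(32.5, 0) = 32.5, max(44.2, 0) = 44.2
Node uu (S = 78.12): V_uu = 1/1.08·[0.7385·0.0000 + 0.2615·8.1250] = 1.9676
Node ud (S = 37.5): V_ud = 1/1.08·[0.7385·8.1250 + 0.2615·32.5000] = 13.4259
Node dd (S = 18): V_dd = 1/1.08·[0.7385·32.5000 + 0.2615·44.2000] = 32.9259
Node u (S = 62.5): V_u = 1/1.08·[0.7385·1.9676 + 0.2615·13.4259] = 4.5967
Node d (S = 30): V_d = 1/1.08·[0.7385·13.4259 + 0.2615·32.9259] = 17.1536
Node 0 (S = 50): V_0 = 1/1.08·[0.7385·4.5967 + 0.2615·17.1536] = 7.2970

$7.30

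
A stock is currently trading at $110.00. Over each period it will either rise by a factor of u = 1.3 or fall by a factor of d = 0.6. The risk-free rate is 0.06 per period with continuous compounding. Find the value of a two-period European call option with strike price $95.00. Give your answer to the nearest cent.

Risk-neutral probability p = (e^0.06 − 0.6)/(1.3 − 0.6) = 0.4618/0.7000 = 0.6598
Terminal stock prices: S_uu = 185.9, S_ud = 85.8, S_dd = 39.6
Terminal payoffs (S − K): max(90.9, 0) = 90.9, max(-9.2, 0) = 0, max(-55.4, 0) = 0
Node u (S = 143): V_u = e^(−0.06)·[0.6598·90.9000 + 0.3402·0.0000] = 56.4802
Node d (S = 66): V_d = e^(−0.06)·[0.6598·0.0000 + 0.3402·0.0000] = 0.0000
Node 0 (S = 110): V_0 = e^(−0.06)·[0.6598·56.4802 + 0.3402·0.0000] = 35.0937

$35.09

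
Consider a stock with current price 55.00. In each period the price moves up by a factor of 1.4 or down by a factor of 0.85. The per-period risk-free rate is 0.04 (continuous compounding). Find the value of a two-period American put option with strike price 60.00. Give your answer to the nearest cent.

Risk-neutral probability p = (e^0.04 − 0.85)/(1.4 − 0.85) = 0.1908/0.5500 = 0.3469
Terminal stock prices: S_uu = 107.8, S_ud = 65.45, S_dd = 39.74
Terminal payoffs (K − S): max(-47.8, 0) = 0, max(-5.45, 0) = 0, max(20.26, 0) = 20.26
Node u (S = 77): continuation = e^(−0.04)·[0.3469·0.0000 + 0.6531·0.0000] = 0.0000; exercise value = 0.0000 ≤ continuation, so V_u = 0.0000
Node d (S = 46.75): continuation = e^(−0.04)·[0.3469·0.0000 + 0.6531·20.2625] = 12.7140; exercise value = 13.2500 > continuation, so V_d = 13.2500 (exercise)
Node 0 (S = 55): continuation = e^(−0.04)·[0.3469·0.0000 + 0.6531·13.2500] = 8.3139; exercise value = 5.0000 ≤ continuation, so V_0 = 8.3139

8.31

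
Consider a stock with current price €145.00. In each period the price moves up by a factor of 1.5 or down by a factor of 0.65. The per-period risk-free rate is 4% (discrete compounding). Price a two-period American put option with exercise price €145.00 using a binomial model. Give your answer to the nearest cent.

€27.24

Risk-neutral probability p = (1 + 0.04 − 0.65)/(1.5 − 0.65) = 0.3900/0.8500 = 0.4588
Terminal stock prices: S_uu = 326.2, S_ud = 141.4, S_dd = 61.26
Terminal payoffs (K − S): max(-181.2, 0) = 0, max(3.625, 0) = 3.625, max(83.74, 0) = 83.74
Node u (S = 217.5): continuation = 1/1.04·[0.4588·0.0000 + 0.5412·3.6250] = 1.8863; exercise value = 0.0000 ≤ continuation, so V_u = 1.8863
Node d (S = 94.25): continuation = 1/1.04·[0.4588·3.6250 + 0.5412·83.7375] = 45.1731; exercise value = 50.7500 > continuation, so V_d = 50.7500 (exercise)
Node 0 (S = 145): continuation = 1/1.04·[0.4588·1.8863 + 0.5412·50.7500] = 27.2406; exercise value = 0.0000 ≤ continuation, so V_0 = 27.2406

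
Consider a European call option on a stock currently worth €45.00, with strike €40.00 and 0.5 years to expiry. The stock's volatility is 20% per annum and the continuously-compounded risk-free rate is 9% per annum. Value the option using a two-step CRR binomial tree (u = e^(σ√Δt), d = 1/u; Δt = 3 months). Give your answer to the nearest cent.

€7.27

CRR parameters: u = e^(σ√Δt) = e^(0.2·√0.25) = 1.1052, d = 1/u = 0.9048
Per-period rate: rΔt = 0.09·0.25 = 0.0225, so R = e^0.0225 = 1.0228
Risk-neutral probability p = (e^0.0225 − 0.9048)/(1.1052 − 0.9048) = 0.1179/0.2003 = 0.5886
Terminal stock prices: S_uu = 54.96, S_ud = 45, S_dd = 36.84
Terminal payoffs (S − K): max(14.96, 0) = 14.96, max(5, 0) = 5, max(-3.157, 0) = 0
Node u (S = 49.73): V_u = e^(−0.0225)·[0.5886·14.9631 + 0.4114·5.0000] = 10.6226
Node d (S = 40.72): V_d = e^(−0.0225)·[0.5886·5.0000 + 0.4114·0.0000] = 2.8776
Node 0 (S = 45): V_0 = e^(−0.0225)·[0.5886·10.6226 + 0.4114·2.8776] = 7.2709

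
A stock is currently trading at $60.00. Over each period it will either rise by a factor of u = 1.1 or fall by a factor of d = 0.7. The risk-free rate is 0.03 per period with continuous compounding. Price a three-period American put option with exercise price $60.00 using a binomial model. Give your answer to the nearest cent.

Risk-neutral probability p = (e^0.03 − 0.7)/(1.1 − 0.7) = 0.3305/0.4000 = 0.8261
Terminal stock prices: S_uuu = 79.86, S_uud = 50.82, S_udd = 32.34, S_ddd = 20.58
Terminal payoffs (K − S): max(-19.86, 0) = 0, max(9.18, 0) = 9.18, max(27.66, 0) = 27.66, max(39.42, 0) = 39.42
Node uu (S = 72.6): continuation = e^(−0.03)·[0.8261·0.0000 + 0.1739·9.1800] = 1.5489; exercise value = 0.0000 ≤ continuation, so V_uu = 1.5489
Node ud (S = 46.2): continuation = e^(−0.03)·[0.8261·9.1800 + 0.1739·27.6600] = 12.0267; exercise value = 13.8000 > continuation, so V_ud = 13.8000 (exercise)
Node dd (S = 29.4): continuation = e^(−0.03)·[0.8261·27.6600 + 0.1739·39.4200] = 28.8267; exercise value = 30.6000 > continuation, so V_dd = 30.6000 (exercise)
Node u (S = 66): continuation = e^(−0.03)·[0.8261·1.5489 + 0.1739·13.8000] = 3.5702; exercise value = 0.0000 ≤ continuation, so V_u = 3.5702
Node d (S = 42): continuation = e^(−0.03)·[0.8261·13.8000 + 0.1739·30.6000] = 16.2267; exercise value = 18.0000 > continuation, so V_d = 18.0000 (exercise)
Node 0 (S = 60): continuation = e^(−0.03)·[0.8261·3.5702 + 0.1739·18.0000] = 5.8993; exercise value = 0.0000 ≤ continuation, so V_0 = 5.8993

$5.90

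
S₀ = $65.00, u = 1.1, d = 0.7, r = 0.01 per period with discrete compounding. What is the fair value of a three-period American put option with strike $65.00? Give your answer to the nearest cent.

$8.20

Risk-neutral probability p = (1 + 0.01 − 0.7)/(1.1 − 0.7) = 0.3100/0.4000 = 0.7750
Terminal stock prices: S_uuu = 86.52, S_uud = 55.05, S_udd = 35.03, S_ddd = 22.29
Terminal payoffs (K − S): max(-21.52, 0) = 0, max(9.945, 0) = 9.945, max(29.97, 0) = 29.97, max(42.71, 0) = 42.71
Node uu (S = 78.65): continuation = 1/1.01·[0.7750·0.0000 + 0.2250·9.9450] = 2.2155; exercise value = 0.0000 ≤ continuation, so V_uu = 2.2155
Node ud (S = 50.05): continuation = 1/1.01·[0.7750·9.9450 + 0.2250·29.9650] = 14.3064; exercise value = 14.9500 > continuation, so V_ud = 14.9500 (exercise)
Node dd (S = 31.85): continuation = 1/1.01·[0.7750·29.9650 + 0.2250·42.7050] = 32.5064; exercise value = 33.1500 > continuation, so V_dd = 33.1500 (exercise)
Node u (S = 71.5): continuation = 1/1.01·[0.7750·2.2155 + 0.2250·14.9500] = 5.0304; exercise value = 0.0000 ≤ continuation, so V_u = 5.0304
Node d (S = 45.5): continuation = 1/1.01·[0.7750·14.9500 + 0.2250·33.1500] = 18.8564; exercise value = 19.5000 > continuation, so V_d = 19.5000 (exercise)
Node 0 (S = 65): continuation = 1/1.01·[0.7750·5.0304 + 0.2250·19.5000] = 8.2040; exercise value = 0.0000 ≤ continuation, so V_0 = 8.2040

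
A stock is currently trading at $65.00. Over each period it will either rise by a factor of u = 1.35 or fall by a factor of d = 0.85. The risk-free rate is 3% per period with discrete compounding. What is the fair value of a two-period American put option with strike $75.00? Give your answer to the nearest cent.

$12.36

Risk-neutral probability p = (1 + 0.03 − 0.85)/(1.35 − 0.85) = 0.1800/0.5000 = 0.3600
Terminal stock prices: S_uu = 118.5, S_ud = 74.59, S_dd = 46.96
Terminal payoffs (K − S): max(-43.46, 0) = 0, max(0.4125, 0) = 0.4125, max(28.04, 0) = 28.04
Node u (S = 87.75): continuation = 1/1.03·[0.3600·0.0000 + 0.6400·0.4125] = 0.2563; exercise value = 0.0000 ≤ continuation, so V_u = 0.2563
Node d (S = 55.25): continuation = 1/1.03·[0.3600·0.4125 + 0.6400·28.0375] = 17.5655; exercise value = 19.7500 > continuation, so V_d = 19.7500 (exercise)
Node 0 (S = 65): continuation = 1/1.03·[0.3600·0.2563 + 0.6400·19.7500] = 12.3614; exercise value = 10.0000 ≤ continuation, so V_0 = 12.3614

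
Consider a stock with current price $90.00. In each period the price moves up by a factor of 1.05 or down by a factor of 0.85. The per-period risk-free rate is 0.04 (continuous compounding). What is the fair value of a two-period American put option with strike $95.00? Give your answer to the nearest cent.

Risk-neutral probability p = (e^0.04 − 0.85)/(1.05 − 0.85) = 0.1908/0.2000 = 0.9541
Terminal stock prices: S_uu = 99.23, S_ud = 80.33, S_dd = 65.02
Terminal payoffs (K − S): max(-4.225, 0) = 0, max(14.67, 0) = 14.67, max(29.98, 0) = 29.98
Node u (S = 94.5): continuation = e^(−0.04)·[0.9541·0.0000 + 0.0459·14.6750] = 0.6478; exercise value = 0.5000 ≤ continuation, so V_u = 0.6478
Node d (S = 76.5): continuation = e^(−0.04)·[0.9541·14.6750 + 0.0459·29.9750] = 14.7750; exercise value = 18.5000 > continuation, so V_d = 18.5000 (exercise)
Node 0 (S = 90): continuation = e^(−0.04)·[0.9541·0.6478 + 0.0459·18.5000] = 1.4105; exercise value = 5.0000 > continuation, so V_0 = 5.0000 (exercise)

$5.00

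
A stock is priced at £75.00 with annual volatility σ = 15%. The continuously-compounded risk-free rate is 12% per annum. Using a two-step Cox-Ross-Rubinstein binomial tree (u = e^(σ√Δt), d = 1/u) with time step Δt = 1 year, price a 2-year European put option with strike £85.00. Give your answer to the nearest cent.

CRR parameters: u = e^(σ√Δt) = e^(0.15·√1) = 1.1618, d = 1/u = 0.8607
Per-period rate: rΔt = 0.12·1 = 0.12, so R = e^0.12 = 1.1275
Risk-neutral probability p = (e^0.12 − 0.8607)/(1.1618 − 0.8607) = 0.2668/0.3011 = 0.8860
Terminal stock prices: S_uu = 101.2, S_ud = 75, S_dd = 55.56
Terminal payoffs (K − S): max(-16.24, 0) = 0, max(10, 0) = 10, max(29.44, 0) = 29.44
Node u (S = 87.14): V_u = e^(−0.12)·[0.8860·0.0000 + 0.1140·10.0000] = 1.0114
Node d (S = 64.55): V_d = e^(−0.12)·[0.8860·10.0000 + 0.1140·29.4386] = 10.8351
Node 0 (S = 75): V_0 = e^(−0.12)·[0.8860·1.0114 + 0.1140·10.8351] = 1.8905

£1.89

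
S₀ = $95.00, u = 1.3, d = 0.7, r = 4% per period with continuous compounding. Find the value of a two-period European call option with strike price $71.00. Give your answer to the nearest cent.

$33.67

Risk-neutral probability p = (e^0.04 − 0.7)/(1.3 − 0.7) = 0.3408/0.6000 = 0.5680
Terminal stock prices: S_uu = 160.6, S_ud = 86.45, S_dd = 46.55
Terminal payoffs (S − K): max(89.55, 0) = 89.55, max(15.45, 0) = 15.45, max(-24.45, 0) = 0
Node u (S = 123.5): V_u = e^(−0.04)·[0.5680·89.5500 + 0.4320·15.4500] = 55.2839
Node d (S = 66.5): V_d = e^(−0.04)·[0.5680·15.4500 + 0.4320·0.0000] = 8.4318
Node 0 (S = 95): V_0 = e^(−0.04)·[0.5680·55.2839 + 0.4320·8.4318] = 33.6705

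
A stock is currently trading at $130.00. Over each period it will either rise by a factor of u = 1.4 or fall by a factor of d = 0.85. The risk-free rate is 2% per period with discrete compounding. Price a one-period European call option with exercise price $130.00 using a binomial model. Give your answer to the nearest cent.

Risk-neutral probability p = (1 + 0.02 − 0.85)/(1.4 − 0.85) = 0.1700/0.5500 = 0.3091
Terminal stock prices: S_u = 182, S_d = 110.5
Terminal payoffs (S − K): max(52, 0) = 52, max(-19.5, 0) = 0
Node 0 (S = 130): V_0 = 1/1.02·[0.3091·52.0000 + 0.6909·0.0000] = 15.7576

$15.76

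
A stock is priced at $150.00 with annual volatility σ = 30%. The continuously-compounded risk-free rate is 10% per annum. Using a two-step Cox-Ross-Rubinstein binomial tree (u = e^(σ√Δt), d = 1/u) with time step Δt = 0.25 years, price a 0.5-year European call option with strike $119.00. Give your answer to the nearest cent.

$38.34

CRR parameters: u = e^(σ√Δt) = e^(0.3·√0.25) = 1.1618, d = 1/u = 0.8607
Per-period rate: rΔt = 0.1·0.25 = 0.025, so R = e^0.025 = 1.0253
Risk-neutral probability p = (e^0.025 − 0.8607)/(1.1618 − 0.8607) = 0.1646/0.3011 = 0.5466
Terminal stock prices: S_uu = 202.5, S_ud = 150, S_dd = 111.1
Terminal payoffs (S − K): max(83.48, 0) = 83.48, max(31, 0) = 31, max(-7.877, 0) = 0
Node u (S = 174.3): V_u = e^(−0.025)·[0.5466·83.4788 + 0.4534·31.0000] = 58.2133
Node d (S = 129.1): V_d = e^(−0.025)·[0.5466·31.0000 + 0.4534·0.0000] = 16.5274
Node 0 (S = 150): V_0 = e^(−0.025)·[0.5466·58.2133 + 0.4534·16.5274] = 38.3438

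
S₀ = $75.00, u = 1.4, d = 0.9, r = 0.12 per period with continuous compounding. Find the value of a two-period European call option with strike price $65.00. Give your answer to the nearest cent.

Risk-neutral probability p = (e^0.12 − 0.9)/(1.4 − 0.9) = 0.2275/0.5000 = 0.4550
Terminal stock prices: S_uu = 147, S_ud = 94.5, S_dd = 60.75
Terminal payoffs (S − K): max(82, 0) = 82, max(29.5, 0) = 29.5, max(-4.25, 0) = 0
Node u (S = 105): V_u = e^(−0.12)·[0.4550·82.0000 + 0.5450·29.5000] = 47.3502
Node d (S = 67.5): V_d = e^(−0.12)·[0.4550·29.5000 + 0.5450·0.0000] = 11.9045
Node 0 (S = 75): V_0 = e^(−0.12)·[0.4550·47.3502 + 0.5450·11.9045] = 24.8622

$24.86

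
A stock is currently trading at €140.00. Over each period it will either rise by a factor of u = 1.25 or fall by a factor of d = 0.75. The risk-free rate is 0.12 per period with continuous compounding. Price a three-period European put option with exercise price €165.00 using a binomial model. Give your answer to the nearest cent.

Risk-neutral probability p = (e^0.12 − 0.75)/(1.25 − 0.75) = 0.3775/0.5000 = 0.7550
Terminal stock prices: S_uuu = 273.4, S_uud = 164.1, S_udd = 98.44, S_ddd = 59.06
Terminal payoffs (K − S): max(-108.4, 0) = 0, max(0.9375, 0) = 0.9375, max(66.56, 0) = 66.56, max(105.9, 0) = 105.9
Node uu (S = 218.8): V_uu = e^(−0.12)·[0.7550·0.0000 + 0.2450·0.9375] = 0.2037
Node ud (S = 131.2): V_ud = e^(−0.12)·[0.7550·0.9375 + 0.2450·66.5625] = 15.0919
Node dd (S = 78.75): V_dd = e^(−0.12)·[0.7550·66.5625 + 0.2450·105.9375] = 67.5919
Node u (S = 175): V_u = e^(−0.12)·[0.7550·0.2037 + 0.2450·15.0919] = 3.4159
Node d (S = 105): V_d = e^(−0.12)·[0.7550·15.0919 + 0.2450·67.5919] = 24.7936
Node 0 (S = 140): V_0 = e^(−0.12)·[0.7550·3.4159 + 0.2450·24.7936] = 7.6750

€7.68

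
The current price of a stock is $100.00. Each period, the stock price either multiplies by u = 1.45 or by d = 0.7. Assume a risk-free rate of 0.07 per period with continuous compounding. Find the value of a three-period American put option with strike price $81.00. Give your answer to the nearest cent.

Risk-neutral probability p = (e^0.07 − 0.7)/(1.45 − 0.7) = 0.3725/0.7500 = 0.4967
Terminal stock prices: S_uuu = 304.9, S_uud = 147.2, S_udd = 71.05, S_ddd = 34.3
Terminal payoffs (K − S): max(-223.9, 0) = 0, max(-66.17, 0) = 0, max(9.95, 0) = 9.95, max(46.7, 0) = 46.7
Node uu (S = 210.2): continuation = e^(−0.07)·[0.4967·0.0000 + 0.5033·0.0000] = 0.0000; exercise value = 0.0000 ≤ continuation, so V_uu = 0.0000
Node ud (S = 101.5): continuation = e^(−0.07)·[0.4967·0.0000 + 0.5033·9.9500] = 4.6695; exercise value = 0.0000 ≤ continuation, so V_ud = 4.6695
Node dd (S = 49): continuation = e^(−0.07)·[0.4967·9.9500 + 0.5033·46.7000] = 26.5239; exercise value = 32.0000 > continuation, so V_dd = 32.0000 (exercise)
Node u (S = 145): continuation = e^(−0.07)·[0.4967·0.0000 + 0.5033·4.6695] = 2.1914; exercise value = 0.0000 ≤ continuation, so V_u = 2.1914
Node d (S = 70): continuation = e^(−0.07)·[0.4967·4.6695 + 0.5033·32.0000] = 17.1799; exercise value = 11.0000 ≤ continuation, so V_d = 17.1799
Node 0 (S = 100): continuation = e^(−0.07)·[0.4967·2.1914 + 0.5033·17.1799] = 9.0772; exercise value = 0.0000 ≤ continuation, so V_0 = 9.0772

$9.08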